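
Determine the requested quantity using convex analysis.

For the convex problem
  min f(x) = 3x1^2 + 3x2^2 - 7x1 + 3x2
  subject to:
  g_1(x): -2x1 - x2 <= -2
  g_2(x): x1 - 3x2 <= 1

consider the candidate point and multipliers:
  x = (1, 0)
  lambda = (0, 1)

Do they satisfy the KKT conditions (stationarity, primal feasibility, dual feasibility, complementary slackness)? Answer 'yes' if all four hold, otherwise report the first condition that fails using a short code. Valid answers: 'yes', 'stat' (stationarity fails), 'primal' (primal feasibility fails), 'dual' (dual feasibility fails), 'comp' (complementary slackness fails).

Gradient of f: grad f(x) = Q x + c = (-1, 3)
Constraint values g_i(x) = a_i^T x - b_i:
  g_1((1, 0)) = 0
  g_2((1, 0)) = 0
Stationarity residual: grad f(x) + sum_i lambda_i a_i = (0, 0)
  -> stationarity OK
Primal feasibility (all g_i <= 0): OK
Dual feasibility (all lambda_i >= 0): OK
Complementary slackness (lambda_i * g_i(x) = 0 for all i): OK

Verdict: yes, KKT holds.

yes


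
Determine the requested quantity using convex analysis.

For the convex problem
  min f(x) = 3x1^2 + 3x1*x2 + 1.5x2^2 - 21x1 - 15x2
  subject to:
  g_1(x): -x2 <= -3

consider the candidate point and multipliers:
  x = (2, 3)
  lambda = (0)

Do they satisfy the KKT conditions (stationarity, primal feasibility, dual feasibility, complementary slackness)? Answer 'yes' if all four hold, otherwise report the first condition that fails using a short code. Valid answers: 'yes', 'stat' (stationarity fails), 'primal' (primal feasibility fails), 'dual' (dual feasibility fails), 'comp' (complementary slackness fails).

Gradient of f: grad f(x) = Q x + c = (0, 0)
Constraint values g_i(x) = a_i^T x - b_i:
  g_1((2, 3)) = 0
Stationarity residual: grad f(x) + sum_i lambda_i a_i = (0, 0)
  -> stationarity OK
Primal feasibility (all g_i <= 0): OK
Dual feasibility (all lambda_i >= 0): OK
Complementary slackness (lambda_i * g_i(x) = 0 for all i): OK

Verdict: yes, KKT holds.

yes


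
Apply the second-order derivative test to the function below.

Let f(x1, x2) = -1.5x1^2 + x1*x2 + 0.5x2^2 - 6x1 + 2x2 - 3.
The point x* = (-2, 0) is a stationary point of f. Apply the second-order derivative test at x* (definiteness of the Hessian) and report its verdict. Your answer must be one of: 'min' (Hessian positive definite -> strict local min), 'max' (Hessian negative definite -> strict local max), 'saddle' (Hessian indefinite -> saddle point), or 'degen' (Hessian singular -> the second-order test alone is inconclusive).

Compute the Hessian H = grad^2 f:
  H = [[-3, 1], [1, 1]]
Verify stationarity: grad f(x*) = H x* + g = (0, 0).
Eigenvalues of H: -3.2361, 1.2361.
Eigenvalues have mixed signs, so H is indefinite -> x* is a saddle point.

saddle


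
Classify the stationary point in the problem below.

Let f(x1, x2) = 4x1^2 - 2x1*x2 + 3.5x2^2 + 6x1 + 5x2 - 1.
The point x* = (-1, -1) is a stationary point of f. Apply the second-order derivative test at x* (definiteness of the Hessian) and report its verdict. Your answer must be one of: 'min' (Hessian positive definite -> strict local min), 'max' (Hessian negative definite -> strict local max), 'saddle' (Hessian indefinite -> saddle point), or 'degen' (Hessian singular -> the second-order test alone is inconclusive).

Compute the Hessian H = grad^2 f:
  H = [[8, -2], [-2, 7]]
Verify stationarity: grad f(x*) = H x* + g = (0, 0).
Eigenvalues of H: 5.4384, 9.5616.
Both eigenvalues > 0, so H is positive definite -> x* is a strict local min.

min


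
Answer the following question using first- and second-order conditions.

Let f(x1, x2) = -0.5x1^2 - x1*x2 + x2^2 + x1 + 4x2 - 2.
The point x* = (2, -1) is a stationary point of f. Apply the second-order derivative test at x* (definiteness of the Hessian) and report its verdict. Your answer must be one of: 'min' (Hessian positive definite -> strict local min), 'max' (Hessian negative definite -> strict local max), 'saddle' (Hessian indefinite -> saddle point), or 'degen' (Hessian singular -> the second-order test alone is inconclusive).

Compute the Hessian H = grad^2 f:
  H = [[-1, -1], [-1, 2]]
Verify stationarity: grad f(x*) = H x* + g = (0, 0).
Eigenvalues of H: -1.3028, 2.3028.
Eigenvalues have mixed signs, so H is indefinite -> x* is a saddle point.

saddle


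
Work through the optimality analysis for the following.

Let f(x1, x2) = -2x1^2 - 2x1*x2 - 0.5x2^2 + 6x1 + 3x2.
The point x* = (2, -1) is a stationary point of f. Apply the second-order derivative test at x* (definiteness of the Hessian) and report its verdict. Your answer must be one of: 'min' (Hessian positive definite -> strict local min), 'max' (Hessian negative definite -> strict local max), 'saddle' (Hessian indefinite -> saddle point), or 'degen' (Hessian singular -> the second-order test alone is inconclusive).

Compute the Hessian H = grad^2 f:
  H = [[-4, -2], [-2, -1]]
Verify stationarity: grad f(x*) = H x* + g = (0, 0).
Eigenvalues of H: -5, 0.
H has a zero eigenvalue (singular; negative semidefinite but not definite), so H is neither positive definite, negative definite, nor indefinite. The second-order test alone is inconclusive -> degen.
(Indeed, f is constant along the null direction of H through x*, so x* is not a strict local extremum.)

degen


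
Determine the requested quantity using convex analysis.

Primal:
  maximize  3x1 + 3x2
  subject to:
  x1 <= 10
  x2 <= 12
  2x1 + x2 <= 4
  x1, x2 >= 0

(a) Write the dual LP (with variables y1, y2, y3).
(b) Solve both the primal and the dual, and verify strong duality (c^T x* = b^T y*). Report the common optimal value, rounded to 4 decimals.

The standard primal-dual pair for 'max c^T x s.t. A x <= b, x >= 0' is:
  Dual:  min b^T y  s.t.  A^T y >= c,  y >= 0.

So the dual LP is:
  minimize  10y1 + 12y2 + 4y3
  subject to:
    y1 + 2y3 >= 3
    y2 + y3 >= 3
    y1, y2, y3 >= 0

Solving the primal: x* = (0, 4).
  primal value c^T x* = 12.
Solving the dual: y* = (0, 0, 3).
  dual value b^T y* = 12.
Strong duality: c^T x* = b^T y*. Confirmed.

12


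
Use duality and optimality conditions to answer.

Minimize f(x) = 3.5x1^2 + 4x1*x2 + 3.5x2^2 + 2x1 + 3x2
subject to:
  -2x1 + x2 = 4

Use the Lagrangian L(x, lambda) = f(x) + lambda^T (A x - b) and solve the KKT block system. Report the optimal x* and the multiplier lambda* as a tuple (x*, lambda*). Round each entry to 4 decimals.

Form the Lagrangian:
  L(x, lambda) = (1/2) x^T Q x + c^T x + lambda^T (A x - b)
Stationarity (grad_x L = 0): Q x + c + A^T lambda = 0.
Primal feasibility: A x = b.

This gives the KKT block system:
  [ Q   A^T ] [ x     ]   [-c ]
  [ A    0  ] [ lambda ] = [ b ]

Solving the linear system:
  x*      = (-1.5686, 0.8627)
  lambda* = (-2.7647)
  f(x*)   = 5.2549

x* = (-1.5686, 0.8627), lambda* = (-2.7647)


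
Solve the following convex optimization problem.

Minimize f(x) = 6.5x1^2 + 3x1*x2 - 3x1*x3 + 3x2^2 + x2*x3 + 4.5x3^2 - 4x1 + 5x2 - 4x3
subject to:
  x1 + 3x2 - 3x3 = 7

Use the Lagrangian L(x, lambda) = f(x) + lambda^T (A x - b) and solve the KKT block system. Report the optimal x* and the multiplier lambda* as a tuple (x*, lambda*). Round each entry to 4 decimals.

Form the Lagrangian:
  L(x, lambda) = (1/2) x^T Q x + c^T x + lambda^T (A x - b)
Stationarity (grad_x L = 0): Q x + c + A^T lambda = 0.
Primal feasibility: A x = b.

This gives the KKT block system:
  [ Q   A^T ] [ x     ]   [-c ]
  [ A    0  ] [ lambda ] = [ b ]

Solving the linear system:
  x*      = (0.0841, 1.2972, -1.0081)
  lambda* = (-4.0092)
  f(x*)   = 19.1233

x* = (0.0841, 1.2972, -1.0081), lambda* = (-4.0092)


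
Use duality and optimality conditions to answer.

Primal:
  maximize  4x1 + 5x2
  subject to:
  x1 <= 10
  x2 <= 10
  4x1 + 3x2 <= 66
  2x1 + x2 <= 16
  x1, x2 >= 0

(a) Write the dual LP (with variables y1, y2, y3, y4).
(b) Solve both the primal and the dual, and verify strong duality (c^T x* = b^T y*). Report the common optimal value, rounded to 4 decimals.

The standard primal-dual pair for 'max c^T x s.t. A x <= b, x >= 0' is:
  Dual:  min b^T y  s.t.  A^T y >= c,  y >= 0.

So the dual LP is:
  minimize  10y1 + 10y2 + 66y3 + 16y4
  subject to:
    y1 + 4y3 + 2y4 >= 4
    y2 + 3y3 + y4 >= 5
    y1, y2, y3, y4 >= 0

Solving the primal: x* = (3, 10).
  primal value c^T x* = 62.
Solving the dual: y* = (0, 3, 0, 2).
  dual value b^T y* = 62.
Strong duality: c^T x* = b^T y*. Confirmed.

62


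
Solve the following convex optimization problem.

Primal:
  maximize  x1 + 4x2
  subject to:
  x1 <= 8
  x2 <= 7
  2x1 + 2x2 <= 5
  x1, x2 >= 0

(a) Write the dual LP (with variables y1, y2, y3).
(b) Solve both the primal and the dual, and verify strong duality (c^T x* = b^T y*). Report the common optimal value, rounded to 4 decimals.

The standard primal-dual pair for 'max c^T x s.t. A x <= b, x >= 0' is:
  Dual:  min b^T y  s.t.  A^T y >= c,  y >= 0.

So the dual LP is:
  minimize  8y1 + 7y2 + 5y3
  subject to:
    y1 + 2y3 >= 1
    y2 + 2y3 >= 4
    y1, y2, y3 >= 0

Solving the primal: x* = (0, 2.5).
  primal value c^T x* = 10.
Solving the dual: y* = (0, 0, 2).
  dual value b^T y* = 10.
Strong duality: c^T x* = b^T y*. Confirmed.

10


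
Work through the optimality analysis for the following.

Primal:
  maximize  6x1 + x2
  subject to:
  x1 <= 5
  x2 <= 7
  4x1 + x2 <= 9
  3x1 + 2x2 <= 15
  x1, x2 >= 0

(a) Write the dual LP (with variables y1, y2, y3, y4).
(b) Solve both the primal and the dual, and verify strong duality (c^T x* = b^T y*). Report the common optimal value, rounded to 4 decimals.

The standard primal-dual pair for 'max c^T x s.t. A x <= b, x >= 0' is:
  Dual:  min b^T y  s.t.  A^T y >= c,  y >= 0.

So the dual LP is:
  minimize  5y1 + 7y2 + 9y3 + 15y4
  subject to:
    y1 + 4y3 + 3y4 >= 6
    y2 + y3 + 2y4 >= 1
    y1, y2, y3, y4 >= 0

Solving the primal: x* = (2.25, 0).
  primal value c^T x* = 13.5.
Solving the dual: y* = (0, 0, 1.5, 0).
  dual value b^T y* = 13.5.
Strong duality: c^T x* = b^T y*. Confirmed.

13.5


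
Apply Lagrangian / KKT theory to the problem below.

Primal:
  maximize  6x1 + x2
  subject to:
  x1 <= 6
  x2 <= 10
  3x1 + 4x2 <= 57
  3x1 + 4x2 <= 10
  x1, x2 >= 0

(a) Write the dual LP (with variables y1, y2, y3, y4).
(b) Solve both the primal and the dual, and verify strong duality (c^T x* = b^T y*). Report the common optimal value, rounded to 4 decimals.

The standard primal-dual pair for 'max c^T x s.t. A x <= b, x >= 0' is:
  Dual:  min b^T y  s.t.  A^T y >= c,  y >= 0.

So the dual LP is:
  minimize  6y1 + 10y2 + 57y3 + 10y4
  subject to:
    y1 + 3y3 + 3y4 >= 6
    y2 + 4y3 + 4y4 >= 1
    y1, y2, y3, y4 >= 0

Solving the primal: x* = (3.3333, 0).
  primal value c^T x* = 20.
Solving the dual: y* = (0, 0, 0, 2).
  dual value b^T y* = 20.
Strong duality: c^T x* = b^T y*. Confirmed.

20


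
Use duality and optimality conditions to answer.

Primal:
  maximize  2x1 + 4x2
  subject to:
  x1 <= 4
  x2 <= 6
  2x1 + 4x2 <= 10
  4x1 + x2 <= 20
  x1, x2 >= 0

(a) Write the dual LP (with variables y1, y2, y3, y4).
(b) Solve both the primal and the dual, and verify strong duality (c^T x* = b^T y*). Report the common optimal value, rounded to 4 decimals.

The standard primal-dual pair for 'max c^T x s.t. A x <= b, x >= 0' is:
  Dual:  min b^T y  s.t.  A^T y >= c,  y >= 0.

So the dual LP is:
  minimize  4y1 + 6y2 + 10y3 + 20y4
  subject to:
    y1 + 2y3 + 4y4 >= 2
    y2 + 4y3 + y4 >= 4
    y1, y2, y3, y4 >= 0

Solving the primal: x* = (0, 2.5).
  primal value c^T x* = 10.
Solving the dual: y* = (0, 0, 1, 0).
  dual value b^T y* = 10.
Strong duality: c^T x* = b^T y*. Confirmed.

10


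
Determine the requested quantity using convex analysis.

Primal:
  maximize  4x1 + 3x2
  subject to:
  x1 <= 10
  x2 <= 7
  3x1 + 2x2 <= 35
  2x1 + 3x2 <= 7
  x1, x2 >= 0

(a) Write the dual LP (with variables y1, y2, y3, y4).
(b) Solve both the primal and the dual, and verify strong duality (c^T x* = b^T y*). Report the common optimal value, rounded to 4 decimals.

The standard primal-dual pair for 'max c^T x s.t. A x <= b, x >= 0' is:
  Dual:  min b^T y  s.t.  A^T y >= c,  y >= 0.

So the dual LP is:
  minimize  10y1 + 7y2 + 35y3 + 7y4
  subject to:
    y1 + 3y3 + 2y4 >= 4
    y2 + 2y3 + 3y4 >= 3
    y1, y2, y3, y4 >= 0

Solving the primal: x* = (3.5, 0).
  primal value c^T x* = 14.
Solving the dual: y* = (0, 0, 0, 2).
  dual value b^T y* = 14.
Strong duality: c^T x* = b^T y*. Confirmed.

14


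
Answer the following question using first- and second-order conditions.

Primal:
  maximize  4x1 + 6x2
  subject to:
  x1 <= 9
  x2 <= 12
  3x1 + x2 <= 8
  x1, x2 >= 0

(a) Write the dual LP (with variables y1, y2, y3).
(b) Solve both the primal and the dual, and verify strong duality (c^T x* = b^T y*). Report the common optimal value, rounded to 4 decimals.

The standard primal-dual pair for 'max c^T x s.t. A x <= b, x >= 0' is:
  Dual:  min b^T y  s.t.  A^T y >= c,  y >= 0.

So the dual LP is:
  minimize  9y1 + 12y2 + 8y3
  subject to:
    y1 + 3y3 >= 4
    y2 + y3 >= 6
    y1, y2, y3 >= 0

Solving the primal: x* = (0, 8).
  primal value c^T x* = 48.
Solving the dual: y* = (0, 0, 6).
  dual value b^T y* = 48.
Strong duality: c^T x* = b^T y*. Confirmed.

48


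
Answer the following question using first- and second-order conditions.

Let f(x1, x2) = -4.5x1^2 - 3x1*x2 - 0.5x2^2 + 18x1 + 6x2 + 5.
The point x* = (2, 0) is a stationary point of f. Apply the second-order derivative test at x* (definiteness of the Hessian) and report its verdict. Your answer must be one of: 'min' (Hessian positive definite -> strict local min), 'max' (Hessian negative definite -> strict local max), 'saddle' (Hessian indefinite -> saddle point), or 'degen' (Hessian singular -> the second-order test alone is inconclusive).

Compute the Hessian H = grad^2 f:
  H = [[-9, -3], [-3, -1]]
Verify stationarity: grad f(x*) = H x* + g = (0, 0).
Eigenvalues of H: -10, 0.
H has a zero eigenvalue (singular; negative semidefinite but not definite), so H is neither positive definite, negative definite, nor indefinite. The second-order test alone is inconclusive -> degen.
(Indeed, f is constant along the null direction of H through x*, so x* is not a strict local extremum.)

degen


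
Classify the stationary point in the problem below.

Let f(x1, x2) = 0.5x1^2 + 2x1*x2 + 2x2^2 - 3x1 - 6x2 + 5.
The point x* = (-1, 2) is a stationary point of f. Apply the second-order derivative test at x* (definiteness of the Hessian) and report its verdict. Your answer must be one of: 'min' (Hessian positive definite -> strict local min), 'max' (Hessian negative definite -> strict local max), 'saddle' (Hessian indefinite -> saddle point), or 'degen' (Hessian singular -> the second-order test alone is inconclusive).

Compute the Hessian H = grad^2 f:
  H = [[1, 2], [2, 4]]
Verify stationarity: grad f(x*) = H x* + g = (0, 0).
Eigenvalues of H: 0, 5.
H has a zero eigenvalue (singular; positive semidefinite but not definite), so H is neither positive definite, negative definite, nor indefinite. The second-order test alone is inconclusive -> degen.
(Indeed, f is constant along the null direction of H through x*, so x* is not a strict local extremum.)

degen


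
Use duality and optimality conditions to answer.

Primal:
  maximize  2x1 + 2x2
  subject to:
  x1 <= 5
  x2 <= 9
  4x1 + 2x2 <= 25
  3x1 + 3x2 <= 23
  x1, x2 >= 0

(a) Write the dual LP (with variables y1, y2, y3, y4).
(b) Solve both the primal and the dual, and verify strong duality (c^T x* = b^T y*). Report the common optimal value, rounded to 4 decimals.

The standard primal-dual pair for 'max c^T x s.t. A x <= b, x >= 0' is:
  Dual:  min b^T y  s.t.  A^T y >= c,  y >= 0.

So the dual LP is:
  minimize  5y1 + 9y2 + 25y3 + 23y4
  subject to:
    y1 + 4y3 + 3y4 >= 2
    y2 + 2y3 + 3y4 >= 2
    y1, y2, y3, y4 >= 0

Solving the primal: x* = (4.8333, 2.8333).
  primal value c^T x* = 15.3333.
Solving the dual: y* = (0, 0, 0, 0.6667).
  dual value b^T y* = 15.3333.
Strong duality: c^T x* = b^T y*. Confirmed.

15.3333


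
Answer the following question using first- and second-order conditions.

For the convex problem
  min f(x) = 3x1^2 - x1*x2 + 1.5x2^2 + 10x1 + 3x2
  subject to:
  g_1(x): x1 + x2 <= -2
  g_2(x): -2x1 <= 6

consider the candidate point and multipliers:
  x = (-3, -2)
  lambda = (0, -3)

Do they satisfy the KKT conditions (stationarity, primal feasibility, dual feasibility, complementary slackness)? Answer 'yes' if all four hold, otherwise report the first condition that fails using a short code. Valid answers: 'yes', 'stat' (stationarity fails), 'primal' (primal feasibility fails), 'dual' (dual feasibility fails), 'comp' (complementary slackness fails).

Gradient of f: grad f(x) = Q x + c = (-6, 0)
Constraint values g_i(x) = a_i^T x - b_i:
  g_1((-3, -2)) = -3
  g_2((-3, -2)) = 0
Stationarity residual: grad f(x) + sum_i lambda_i a_i = (0, 0)
  -> stationarity OK
Primal feasibility (all g_i <= 0): OK
Dual feasibility (all lambda_i >= 0): FAILS
Complementary slackness (lambda_i * g_i(x) = 0 for all i): OK

Verdict: the first failing condition is dual_feasibility -> dual.

dual


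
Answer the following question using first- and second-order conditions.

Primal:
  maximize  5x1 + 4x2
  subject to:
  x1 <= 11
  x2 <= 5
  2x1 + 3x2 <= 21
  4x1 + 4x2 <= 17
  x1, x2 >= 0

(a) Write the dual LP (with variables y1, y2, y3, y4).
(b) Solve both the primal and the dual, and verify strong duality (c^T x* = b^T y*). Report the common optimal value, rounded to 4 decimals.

The standard primal-dual pair for 'max c^T x s.t. A x <= b, x >= 0' is:
  Dual:  min b^T y  s.t.  A^T y >= c,  y >= 0.

So the dual LP is:
  minimize  11y1 + 5y2 + 21y3 + 17y4
  subject to:
    y1 + 2y3 + 4y4 >= 5
    y2 + 3y3 + 4y4 >= 4
    y1, y2, y3, y4 >= 0

Solving the primal: x* = (4.25, 0).
  primal value c^T x* = 21.25.
Solving the dual: y* = (0, 0, 0, 1.25).
  dual value b^T y* = 21.25.
Strong duality: c^T x* = b^T y*. Confirmed.

21.25


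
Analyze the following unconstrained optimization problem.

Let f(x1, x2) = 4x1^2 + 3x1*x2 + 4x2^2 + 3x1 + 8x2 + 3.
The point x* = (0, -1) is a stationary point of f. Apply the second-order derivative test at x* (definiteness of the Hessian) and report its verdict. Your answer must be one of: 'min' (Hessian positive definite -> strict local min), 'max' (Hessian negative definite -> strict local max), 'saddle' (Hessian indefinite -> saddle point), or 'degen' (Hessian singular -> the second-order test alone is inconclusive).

Compute the Hessian H = grad^2 f:
  H = [[8, 3], [3, 8]]
Verify stationarity: grad f(x*) = H x* + g = (0, 0).
Eigenvalues of H: 5, 11.
Both eigenvalues > 0, so H is positive definite -> x* is a strict local min.

min


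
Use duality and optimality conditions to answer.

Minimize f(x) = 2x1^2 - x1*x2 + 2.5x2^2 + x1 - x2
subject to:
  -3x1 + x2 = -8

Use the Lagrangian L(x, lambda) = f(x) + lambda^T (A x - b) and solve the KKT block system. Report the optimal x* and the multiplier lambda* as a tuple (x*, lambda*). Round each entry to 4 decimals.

Form the Lagrangian:
  L(x, lambda) = (1/2) x^T Q x + c^T x + lambda^T (A x - b)
Stationarity (grad_x L = 0): Q x + c + A^T lambda = 0.
Primal feasibility: A x = b.

This gives the KKT block system:
  [ Q   A^T ] [ x     ]   [-c ]
  [ A    0  ] [ lambda ] = [ b ]

Solving the linear system:
  x*      = (2.6512, -0.0465)
  lambda* = (3.8837)
  f(x*)   = 16.8837

x* = (2.6512, -0.0465), lambda* = (3.8837)


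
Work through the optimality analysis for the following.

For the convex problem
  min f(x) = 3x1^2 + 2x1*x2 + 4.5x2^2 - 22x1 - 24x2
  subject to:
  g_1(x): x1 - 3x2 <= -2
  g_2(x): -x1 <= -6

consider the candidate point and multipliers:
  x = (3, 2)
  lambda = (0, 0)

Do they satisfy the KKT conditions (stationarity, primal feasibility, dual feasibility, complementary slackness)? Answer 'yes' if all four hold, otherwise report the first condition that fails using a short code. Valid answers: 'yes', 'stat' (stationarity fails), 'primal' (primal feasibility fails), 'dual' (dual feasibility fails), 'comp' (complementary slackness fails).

Gradient of f: grad f(x) = Q x + c = (0, 0)
Constraint values g_i(x) = a_i^T x - b_i:
  g_1((3, 2)) = -1
  g_2((3, 2)) = 3
Stationarity residual: grad f(x) + sum_i lambda_i a_i = (0, 0)
  -> stationarity OK
Primal feasibility (all g_i <= 0): FAILS
Dual feasibility (all lambda_i >= 0): OK
Complementary slackness (lambda_i * g_i(x) = 0 for all i): OK

Verdict: the first failing condition is primal_feasibility -> primal.

primal


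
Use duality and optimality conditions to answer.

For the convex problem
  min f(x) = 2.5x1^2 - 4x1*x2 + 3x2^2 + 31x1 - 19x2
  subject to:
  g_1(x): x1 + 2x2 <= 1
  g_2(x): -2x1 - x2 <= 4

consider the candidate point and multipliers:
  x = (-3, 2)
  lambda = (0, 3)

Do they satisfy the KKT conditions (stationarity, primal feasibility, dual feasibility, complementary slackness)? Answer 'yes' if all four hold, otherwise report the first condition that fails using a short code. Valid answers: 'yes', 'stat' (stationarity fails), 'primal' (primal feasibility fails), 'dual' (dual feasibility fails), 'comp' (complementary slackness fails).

Gradient of f: grad f(x) = Q x + c = (8, 5)
Constraint values g_i(x) = a_i^T x - b_i:
  g_1((-3, 2)) = 0
  g_2((-3, 2)) = 0
Stationarity residual: grad f(x) + sum_i lambda_i a_i = (2, 2)
  -> stationarity FAILS
Primal feasibility (all g_i <= 0): OK
Dual feasibility (all lambda_i >= 0): OK
Complementary slackness (lambda_i * g_i(x) = 0 for all i): OK

Verdict: the first failing condition is stationarity -> stat.

stat


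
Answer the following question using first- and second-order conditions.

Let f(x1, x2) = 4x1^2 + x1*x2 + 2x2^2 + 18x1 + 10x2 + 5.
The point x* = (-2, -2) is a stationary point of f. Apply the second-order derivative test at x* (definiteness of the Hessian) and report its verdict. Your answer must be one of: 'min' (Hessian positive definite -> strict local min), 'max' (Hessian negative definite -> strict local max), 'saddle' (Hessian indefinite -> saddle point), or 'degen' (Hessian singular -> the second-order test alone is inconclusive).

Compute the Hessian H = grad^2 f:
  H = [[8, 1], [1, 4]]
Verify stationarity: grad f(x*) = H x* + g = (0, 0).
Eigenvalues of H: 3.7639, 8.2361.
Both eigenvalues > 0, so H is positive definite -> x* is a strict local min.

min


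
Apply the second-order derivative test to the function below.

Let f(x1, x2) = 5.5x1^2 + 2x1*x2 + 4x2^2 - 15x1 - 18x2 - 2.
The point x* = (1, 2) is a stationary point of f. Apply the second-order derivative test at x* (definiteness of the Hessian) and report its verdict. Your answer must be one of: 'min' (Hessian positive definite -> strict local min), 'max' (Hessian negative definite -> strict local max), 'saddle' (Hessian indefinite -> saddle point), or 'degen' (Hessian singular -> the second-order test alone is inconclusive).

Compute the Hessian H = grad^2 f:
  H = [[11, 2], [2, 8]]
Verify stationarity: grad f(x*) = H x* + g = (0, 0).
Eigenvalues of H: 7, 12.
Both eigenvalues > 0, so H is positive definite -> x* is a strict local min.

min


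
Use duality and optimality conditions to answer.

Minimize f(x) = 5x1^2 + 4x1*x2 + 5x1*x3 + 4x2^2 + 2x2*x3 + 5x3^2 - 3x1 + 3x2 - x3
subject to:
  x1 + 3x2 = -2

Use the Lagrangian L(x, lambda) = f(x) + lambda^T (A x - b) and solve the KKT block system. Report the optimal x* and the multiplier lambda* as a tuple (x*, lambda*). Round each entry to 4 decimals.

Form the Lagrangian:
  L(x, lambda) = (1/2) x^T Q x + c^T x + lambda^T (A x - b)
Stationarity (grad_x L = 0): Q x + c + A^T lambda = 0.
Primal feasibility: A x = b.

This gives the KKT block system:
  [ Q   A^T ] [ x     ]   [-c ]
  [ A    0  ] [ lambda ] = [ b ]

Solving the linear system:
  x*      = (0.6112, -0.8704, -0.0315)
  lambda* = (0.5271)
  f(x*)   = -1.6795

x* = (0.6112, -0.8704, -0.0315), lambda* = (0.5271)


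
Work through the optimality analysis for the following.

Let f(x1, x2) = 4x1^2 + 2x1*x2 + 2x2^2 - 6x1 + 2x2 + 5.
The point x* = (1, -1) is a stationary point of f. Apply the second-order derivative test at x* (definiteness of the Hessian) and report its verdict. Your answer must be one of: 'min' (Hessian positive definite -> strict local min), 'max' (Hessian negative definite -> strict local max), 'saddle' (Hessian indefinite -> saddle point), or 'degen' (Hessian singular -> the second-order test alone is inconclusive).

Compute the Hessian H = grad^2 f:
  H = [[8, 2], [2, 4]]
Verify stationarity: grad f(x*) = H x* + g = (0, 0).
Eigenvalues of H: 3.1716, 8.8284.
Both eigenvalues > 0, so H is positive definite -> x* is a strict local min.

min


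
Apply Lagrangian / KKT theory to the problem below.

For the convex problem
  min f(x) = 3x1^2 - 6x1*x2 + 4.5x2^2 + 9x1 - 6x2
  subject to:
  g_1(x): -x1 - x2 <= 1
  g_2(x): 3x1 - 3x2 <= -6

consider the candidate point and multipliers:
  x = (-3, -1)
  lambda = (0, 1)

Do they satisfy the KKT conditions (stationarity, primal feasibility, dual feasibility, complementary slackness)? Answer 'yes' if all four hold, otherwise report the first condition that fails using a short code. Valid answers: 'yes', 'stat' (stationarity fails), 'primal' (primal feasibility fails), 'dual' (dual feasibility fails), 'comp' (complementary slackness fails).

Gradient of f: grad f(x) = Q x + c = (-3, 3)
Constraint values g_i(x) = a_i^T x - b_i:
  g_1((-3, -1)) = 3
  g_2((-3, -1)) = 0
Stationarity residual: grad f(x) + sum_i lambda_i a_i = (0, 0)
  -> stationarity OK
Primal feasibility (all g_i <= 0): FAILS
Dual feasibility (all lambda_i >= 0): OK
Complementary slackness (lambda_i * g_i(x) = 0 for all i): OK

Verdict: the first failing condition is primal_feasibility -> primal.

primal


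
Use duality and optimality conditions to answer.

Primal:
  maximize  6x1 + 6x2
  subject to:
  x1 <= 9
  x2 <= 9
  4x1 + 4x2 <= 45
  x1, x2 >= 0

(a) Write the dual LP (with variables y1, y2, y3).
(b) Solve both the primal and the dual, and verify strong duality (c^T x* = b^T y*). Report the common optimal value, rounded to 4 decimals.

The standard primal-dual pair for 'max c^T x s.t. A x <= b, x >= 0' is:
  Dual:  min b^T y  s.t.  A^T y >= c,  y >= 0.

So the dual LP is:
  minimize  9y1 + 9y2 + 45y3
  subject to:
    y1 + 4y3 >= 6
    y2 + 4y3 >= 6
    y1, y2, y3 >= 0

Solving the primal: x* = (2.25, 9).
  primal value c^T x* = 67.5.
Solving the dual: y* = (0, 0, 1.5).
  dual value b^T y* = 67.5.
Strong duality: c^T x* = b^T y*. Confirmed.

67.5


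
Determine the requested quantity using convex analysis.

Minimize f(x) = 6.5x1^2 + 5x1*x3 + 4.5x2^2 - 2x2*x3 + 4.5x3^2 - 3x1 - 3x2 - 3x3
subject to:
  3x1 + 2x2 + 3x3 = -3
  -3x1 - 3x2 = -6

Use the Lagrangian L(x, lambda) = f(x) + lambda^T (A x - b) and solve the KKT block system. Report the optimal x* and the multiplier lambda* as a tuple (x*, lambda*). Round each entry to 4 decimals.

Form the Lagrangian:
  L(x, lambda) = (1/2) x^T Q x + c^T x + lambda^T (A x - b)
Stationarity (grad_x L = 0): Q x + c + A^T lambda = 0.
Primal feasibility: A x = b.

This gives the KKT block system:
  [ Q   A^T ] [ x     ]   [-c ]
  [ A    0  ] [ lambda ] = [ b ]

Solving the linear system:
  x*      = (1.3636, 0.6364, -2.7879)
  lambda* = (7.5152, 7.7778)
  f(x*)   = 35.7879

x* = (1.3636, 0.6364, -2.7879), lambda* = (7.5152, 7.7778)


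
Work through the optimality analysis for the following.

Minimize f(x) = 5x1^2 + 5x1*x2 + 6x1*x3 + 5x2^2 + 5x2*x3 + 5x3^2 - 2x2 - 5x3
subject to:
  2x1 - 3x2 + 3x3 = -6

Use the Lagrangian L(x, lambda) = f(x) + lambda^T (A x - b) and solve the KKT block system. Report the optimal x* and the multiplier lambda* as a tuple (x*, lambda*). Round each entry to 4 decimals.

Form the Lagrangian:
  L(x, lambda) = (1/2) x^T Q x + c^T x + lambda^T (A x - b)
Stationarity (grad_x L = 0): Q x + c + A^T lambda = 0.
Primal feasibility: A x = b.

This gives the KKT block system:
  [ Q   A^T ] [ x     ]   [-c ]
  [ A    0  ] [ lambda ] = [ b ]

Solving the linear system:
  x*      = (-0.9203, 1.264, -0.1225)
  lambda* = (1.8088)
  f(x*)   = 4.4685

x* = (-0.9203, 1.264, -0.1225), lambda* = (1.8088)


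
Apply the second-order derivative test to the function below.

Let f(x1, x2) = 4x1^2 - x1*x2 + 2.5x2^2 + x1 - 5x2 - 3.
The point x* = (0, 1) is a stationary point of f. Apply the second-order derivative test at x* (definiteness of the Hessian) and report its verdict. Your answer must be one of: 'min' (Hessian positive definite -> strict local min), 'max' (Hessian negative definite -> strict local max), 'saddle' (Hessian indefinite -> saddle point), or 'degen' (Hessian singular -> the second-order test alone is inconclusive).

Compute the Hessian H = grad^2 f:
  H = [[8, -1], [-1, 5]]
Verify stationarity: grad f(x*) = H x* + g = (0, 0).
Eigenvalues of H: 4.6972, 8.3028.
Both eigenvalues > 0, so H is positive definite -> x* is a strict local min.

min


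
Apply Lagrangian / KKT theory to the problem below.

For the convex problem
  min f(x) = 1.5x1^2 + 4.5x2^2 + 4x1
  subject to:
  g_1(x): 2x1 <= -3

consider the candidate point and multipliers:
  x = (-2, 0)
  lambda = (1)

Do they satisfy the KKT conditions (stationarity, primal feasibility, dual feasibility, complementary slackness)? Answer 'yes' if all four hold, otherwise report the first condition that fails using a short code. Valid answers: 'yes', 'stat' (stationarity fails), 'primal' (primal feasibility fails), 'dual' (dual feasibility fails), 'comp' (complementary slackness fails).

Gradient of f: grad f(x) = Q x + c = (-2, 0)
Constraint values g_i(x) = a_i^T x - b_i:
  g_1((-2, 0)) = -1
Stationarity residual: grad f(x) + sum_i lambda_i a_i = (0, 0)
  -> stationarity OK
Primal feasibility (all g_i <= 0): OK
Dual feasibility (all lambda_i >= 0): OK
Complementary slackness (lambda_i * g_i(x) = 0 for all i): FAILS

Verdict: the first failing condition is complementary_slackness -> comp.

comp


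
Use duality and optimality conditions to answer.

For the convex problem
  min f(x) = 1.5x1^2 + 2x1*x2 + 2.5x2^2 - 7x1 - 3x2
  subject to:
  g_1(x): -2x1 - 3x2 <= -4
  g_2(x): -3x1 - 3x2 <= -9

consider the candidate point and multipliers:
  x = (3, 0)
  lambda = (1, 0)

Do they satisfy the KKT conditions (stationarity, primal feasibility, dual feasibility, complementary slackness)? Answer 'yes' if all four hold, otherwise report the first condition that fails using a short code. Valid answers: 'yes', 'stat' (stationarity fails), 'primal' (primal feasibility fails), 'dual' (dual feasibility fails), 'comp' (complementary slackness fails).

Gradient of f: grad f(x) = Q x + c = (2, 3)
Constraint values g_i(x) = a_i^T x - b_i:
  g_1((3, 0)) = -2
  g_2((3, 0)) = 0
Stationarity residual: grad f(x) + sum_i lambda_i a_i = (0, 0)
  -> stationarity OK
Primal feasibility (all g_i <= 0): OK
Dual feasibility (all lambda_i >= 0): OK
Complementary slackness (lambda_i * g_i(x) = 0 for all i): FAILS

Verdict: the first failing condition is complementary_slackness -> comp.

comp


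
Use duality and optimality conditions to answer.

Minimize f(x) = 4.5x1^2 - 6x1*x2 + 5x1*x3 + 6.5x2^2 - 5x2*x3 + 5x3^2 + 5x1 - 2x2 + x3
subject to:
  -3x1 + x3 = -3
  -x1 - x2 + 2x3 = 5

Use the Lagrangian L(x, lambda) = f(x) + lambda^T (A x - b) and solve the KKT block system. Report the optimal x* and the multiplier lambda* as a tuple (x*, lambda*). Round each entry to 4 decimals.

Form the Lagrangian:
  L(x, lambda) = (1/2) x^T Q x + c^T x + lambda^T (A x - b)
Stationarity (grad_x L = 0): Q x + c + A^T lambda = 0.
Primal feasibility: A x = b.

This gives the KKT block system:
  [ Q   A^T ] [ x     ]   [-c ]
  [ A    0  ] [ lambda ] = [ b ]

Solving the linear system:
  x*      = (2.1148, -0.4262, 3.3443)
  lambda* = (26.7541, -36.9508)
  f(x*)   = 139.8934

x* = (2.1148, -0.4262, 3.3443), lambda* = (26.7541, -36.9508)


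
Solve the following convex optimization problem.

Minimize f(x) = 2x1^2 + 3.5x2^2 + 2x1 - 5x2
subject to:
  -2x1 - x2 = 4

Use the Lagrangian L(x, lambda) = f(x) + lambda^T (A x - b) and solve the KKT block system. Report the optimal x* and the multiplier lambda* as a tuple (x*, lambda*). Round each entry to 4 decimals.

Form the Lagrangian:
  L(x, lambda) = (1/2) x^T Q x + c^T x + lambda^T (A x - b)
Stationarity (grad_x L = 0): Q x + c + A^T lambda = 0.
Primal feasibility: A x = b.

This gives the KKT block system:
  [ Q   A^T ] [ x     ]   [-c ]
  [ A    0  ] [ lambda ] = [ b ]

Solving the linear system:
  x*      = (-2.125, 0.25)
  lambda* = (-3.25)
  f(x*)   = 3.75

x* = (-2.125, 0.25), lambda* = (-3.25)


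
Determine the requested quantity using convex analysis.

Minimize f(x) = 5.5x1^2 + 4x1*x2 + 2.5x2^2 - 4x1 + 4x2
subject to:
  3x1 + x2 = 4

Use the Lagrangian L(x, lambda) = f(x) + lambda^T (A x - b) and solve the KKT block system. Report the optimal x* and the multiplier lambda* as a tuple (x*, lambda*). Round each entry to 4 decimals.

Form the Lagrangian:
  L(x, lambda) = (1/2) x^T Q x + c^T x + lambda^T (A x - b)
Stationarity (grad_x L = 0): Q x + c + A^T lambda = 0.
Primal feasibility: A x = b.

This gives the KKT block system:
  [ Q   A^T ] [ x     ]   [-c ]
  [ A    0  ] [ lambda ] = [ b ]

Solving the linear system:
  x*      = (1.875, -1.625)
  lambda* = (-3.375)
  f(x*)   = -0.25

x* = (1.875, -1.625), lambda* = (-3.375)


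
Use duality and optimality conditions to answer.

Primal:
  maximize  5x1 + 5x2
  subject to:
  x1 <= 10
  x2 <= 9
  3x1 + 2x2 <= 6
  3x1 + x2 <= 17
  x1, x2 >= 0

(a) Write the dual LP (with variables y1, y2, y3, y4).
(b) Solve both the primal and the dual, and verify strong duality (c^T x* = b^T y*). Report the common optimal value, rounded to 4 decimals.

The standard primal-dual pair for 'max c^T x s.t. A x <= b, x >= 0' is:
  Dual:  min b^T y  s.t.  A^T y >= c,  y >= 0.

So the dual LP is:
  minimize  10y1 + 9y2 + 6y3 + 17y4
  subject to:
    y1 + 3y3 + 3y4 >= 5
    y2 + 2y3 + y4 >= 5
    y1, y2, y3, y4 >= 0

Solving the primal: x* = (0, 3).
  primal value c^T x* = 15.
Solving the dual: y* = (0, 0, 2.5, 0).
  dual value b^T y* = 15.
Strong duality: c^T x* = b^T y*. Confirmed.

15


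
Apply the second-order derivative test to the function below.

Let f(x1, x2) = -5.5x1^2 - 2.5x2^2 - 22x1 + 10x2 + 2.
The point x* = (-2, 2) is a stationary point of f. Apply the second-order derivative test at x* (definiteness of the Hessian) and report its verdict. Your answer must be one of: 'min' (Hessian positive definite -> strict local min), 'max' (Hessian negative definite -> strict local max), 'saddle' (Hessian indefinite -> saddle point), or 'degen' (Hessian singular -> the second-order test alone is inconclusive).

Compute the Hessian H = grad^2 f:
  H = [[-11, 0], [0, -5]]
Verify stationarity: grad f(x*) = H x* + g = (0, 0).
Eigenvalues of H: -11, -5.
Both eigenvalues < 0, so H is negative definite -> x* is a strict local max.

max


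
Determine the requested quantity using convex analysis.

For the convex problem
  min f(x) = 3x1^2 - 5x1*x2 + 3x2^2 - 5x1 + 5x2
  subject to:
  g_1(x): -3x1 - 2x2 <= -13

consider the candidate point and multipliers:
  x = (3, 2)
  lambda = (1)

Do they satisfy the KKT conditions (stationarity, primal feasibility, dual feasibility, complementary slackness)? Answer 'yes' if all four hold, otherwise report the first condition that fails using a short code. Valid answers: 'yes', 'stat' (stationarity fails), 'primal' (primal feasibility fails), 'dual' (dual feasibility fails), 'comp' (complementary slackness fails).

Gradient of f: grad f(x) = Q x + c = (3, 2)
Constraint values g_i(x) = a_i^T x - b_i:
  g_1((3, 2)) = 0
Stationarity residual: grad f(x) + sum_i lambda_i a_i = (0, 0)
  -> stationarity OK
Primal feasibility (all g_i <= 0): OK
Dual feasibility (all lambda_i >= 0): OK
Complementary slackness (lambda_i * g_i(x) = 0 for all i): OK

Verdict: yes, KKT holds.

yes


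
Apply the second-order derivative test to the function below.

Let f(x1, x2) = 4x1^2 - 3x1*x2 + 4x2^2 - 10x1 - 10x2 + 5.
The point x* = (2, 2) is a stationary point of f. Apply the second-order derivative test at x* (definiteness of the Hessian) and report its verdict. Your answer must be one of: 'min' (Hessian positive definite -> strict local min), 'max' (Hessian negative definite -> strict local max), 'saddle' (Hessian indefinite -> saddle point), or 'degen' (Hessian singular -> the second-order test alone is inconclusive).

Compute the Hessian H = grad^2 f:
  H = [[8, -3], [-3, 8]]
Verify stationarity: grad f(x*) = H x* + g = (0, 0).
Eigenvalues of H: 5, 11.
Both eigenvalues > 0, so H is positive definite -> x* is a strict local min.

min


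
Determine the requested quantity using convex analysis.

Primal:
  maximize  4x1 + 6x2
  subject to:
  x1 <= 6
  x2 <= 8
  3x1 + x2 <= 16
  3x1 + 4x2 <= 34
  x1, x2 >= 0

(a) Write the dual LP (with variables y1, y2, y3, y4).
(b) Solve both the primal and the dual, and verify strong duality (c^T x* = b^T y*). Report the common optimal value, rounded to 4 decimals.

The standard primal-dual pair for 'max c^T x s.t. A x <= b, x >= 0' is:
  Dual:  min b^T y  s.t.  A^T y >= c,  y >= 0.

So the dual LP is:
  minimize  6y1 + 8y2 + 16y3 + 34y4
  subject to:
    y1 + 3y3 + 3y4 >= 4
    y2 + y3 + 4y4 >= 6
    y1, y2, y3, y4 >= 0

Solving the primal: x* = (0.6667, 8).
  primal value c^T x* = 50.6667.
Solving the dual: y* = (0, 0.6667, 0, 1.3333).
  dual value b^T y* = 50.6667.
Strong duality: c^T x* = b^T y*. Confirmed.

50.6667


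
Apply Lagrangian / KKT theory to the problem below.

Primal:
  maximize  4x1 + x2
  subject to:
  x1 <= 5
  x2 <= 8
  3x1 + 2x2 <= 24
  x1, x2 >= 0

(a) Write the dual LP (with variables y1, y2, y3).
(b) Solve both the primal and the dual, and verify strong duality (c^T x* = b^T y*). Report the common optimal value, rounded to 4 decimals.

The standard primal-dual pair for 'max c^T x s.t. A x <= b, x >= 0' is:
  Dual:  min b^T y  s.t.  A^T y >= c,  y >= 0.

So the dual LP is:
  minimize  5y1 + 8y2 + 24y3
  subject to:
    y1 + 3y3 >= 4
    y2 + 2y3 >= 1
    y1, y2, y3 >= 0

Solving the primal: x* = (5, 4.5).
  primal value c^T x* = 24.5.
Solving the dual: y* = (2.5, 0, 0.5).
  dual value b^T y* = 24.5.
Strong duality: c^T x* = b^T y*. Confirmed.

24.5


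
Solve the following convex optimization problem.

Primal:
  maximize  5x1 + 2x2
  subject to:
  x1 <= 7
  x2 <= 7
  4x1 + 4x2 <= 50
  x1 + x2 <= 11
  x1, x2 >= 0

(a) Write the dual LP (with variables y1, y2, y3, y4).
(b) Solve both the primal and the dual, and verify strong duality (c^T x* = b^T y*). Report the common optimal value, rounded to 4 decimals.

The standard primal-dual pair for 'max c^T x s.t. A x <= b, x >= 0' is:
  Dual:  min b^T y  s.t.  A^T y >= c,  y >= 0.

So the dual LP is:
  minimize  7y1 + 7y2 + 50y3 + 11y4
  subject to:
    y1 + 4y3 + y4 >= 5
    y2 + 4y3 + y4 >= 2
    y1, y2, y3, y4 >= 0

Solving the primal: x* = (7, 4).
  primal value c^T x* = 43.
Solving the dual: y* = (3, 0, 0, 2).
  dual value b^T y* = 43.
Strong duality: c^T x* = b^T y*. Confirmed.

43


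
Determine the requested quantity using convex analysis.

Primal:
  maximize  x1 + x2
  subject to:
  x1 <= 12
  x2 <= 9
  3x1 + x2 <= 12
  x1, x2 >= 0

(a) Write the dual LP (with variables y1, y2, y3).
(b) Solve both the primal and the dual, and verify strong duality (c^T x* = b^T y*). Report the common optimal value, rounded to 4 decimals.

The standard primal-dual pair for 'max c^T x s.t. A x <= b, x >= 0' is:
  Dual:  min b^T y  s.t.  A^T y >= c,  y >= 0.

So the dual LP is:
  minimize  12y1 + 9y2 + 12y3
  subject to:
    y1 + 3y3 >= 1
    y2 + y3 >= 1
    y1, y2, y3 >= 0

Solving the primal: x* = (1, 9).
  primal value c^T x* = 10.
Solving the dual: y* = (0, 0.6667, 0.3333).
  dual value b^T y* = 10.
Strong duality: c^T x* = b^T y*. Confirmed.

10


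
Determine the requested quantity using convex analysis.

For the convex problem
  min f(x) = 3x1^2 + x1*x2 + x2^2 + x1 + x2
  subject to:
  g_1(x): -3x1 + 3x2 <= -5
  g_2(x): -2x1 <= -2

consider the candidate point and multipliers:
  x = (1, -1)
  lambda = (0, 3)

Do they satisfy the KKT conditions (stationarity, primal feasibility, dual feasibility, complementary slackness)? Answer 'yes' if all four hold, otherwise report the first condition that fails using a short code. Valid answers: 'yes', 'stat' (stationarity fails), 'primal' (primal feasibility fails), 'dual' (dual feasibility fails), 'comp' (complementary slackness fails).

Gradient of f: grad f(x) = Q x + c = (6, 0)
Constraint values g_i(x) = a_i^T x - b_i:
  g_1((1, -1)) = -1
  g_2((1, -1)) = 0
Stationarity residual: grad f(x) + sum_i lambda_i a_i = (0, 0)
  -> stationarity OK
Primal feasibility (all g_i <= 0): OK
Dual feasibility (all lambda_i >= 0): OK
Complementary slackness (lambda_i * g_i(x) = 0 for all i): OK

Verdict: yes, KKT holds.

yes
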